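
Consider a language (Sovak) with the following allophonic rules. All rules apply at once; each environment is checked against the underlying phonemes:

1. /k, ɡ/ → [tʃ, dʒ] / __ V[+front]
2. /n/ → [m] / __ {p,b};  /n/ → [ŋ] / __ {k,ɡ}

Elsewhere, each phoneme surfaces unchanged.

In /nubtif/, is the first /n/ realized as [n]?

/n/ (word-initial) is in the target of rule 2 but the environment (before a labial or velar stop) is not met → [n].
The actual realization is [n], which matches [n].

Yes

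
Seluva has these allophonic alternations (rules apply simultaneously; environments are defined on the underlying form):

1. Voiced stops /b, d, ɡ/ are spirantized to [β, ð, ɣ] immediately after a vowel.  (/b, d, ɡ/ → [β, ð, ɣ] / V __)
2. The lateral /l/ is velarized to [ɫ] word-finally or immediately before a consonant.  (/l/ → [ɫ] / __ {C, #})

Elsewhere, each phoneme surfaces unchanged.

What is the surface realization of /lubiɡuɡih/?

/l/ — word-initial; rule 2 does not apply here → [l].
/b/ meets the environment for rule 1 (immediately after a vowel) → [β].
/ɡ/ meets the environment for rule 1 (immediately after a vowel) → [ɣ].
/ɡ/ (between /u/ and /i/) occurs immediately after a vowel → [ɣ] by rule 1.

[luβiɣuɣih]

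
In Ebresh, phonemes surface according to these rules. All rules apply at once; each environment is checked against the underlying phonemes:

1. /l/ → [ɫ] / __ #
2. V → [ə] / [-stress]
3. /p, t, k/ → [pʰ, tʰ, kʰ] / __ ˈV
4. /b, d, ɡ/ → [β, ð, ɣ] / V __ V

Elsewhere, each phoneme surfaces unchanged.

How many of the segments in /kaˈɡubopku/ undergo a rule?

5

Segments that undergo a rule: /a/ → [ə] (rule 2); /ɡ/ → [ɣ] (rule 4); /b/ → [β] (rule 4); /o/ → [ə] (rule 2); /u/ → [ə] (rule 2).
All other segments surface unchanged.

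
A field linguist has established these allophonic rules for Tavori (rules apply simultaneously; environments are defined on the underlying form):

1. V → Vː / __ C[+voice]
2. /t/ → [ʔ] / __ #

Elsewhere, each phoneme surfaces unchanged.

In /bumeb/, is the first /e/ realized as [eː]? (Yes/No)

/e/ — between /m/ and /b/, before a voiced consonant — surfaces as [eː] (rule 1).
The actual realization is [eː], which matches [eː].

Yes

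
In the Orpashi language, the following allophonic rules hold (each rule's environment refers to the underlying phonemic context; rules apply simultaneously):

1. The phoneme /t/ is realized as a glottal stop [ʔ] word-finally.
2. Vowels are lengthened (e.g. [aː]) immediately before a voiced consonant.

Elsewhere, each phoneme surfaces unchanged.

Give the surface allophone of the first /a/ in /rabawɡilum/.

Rule 2 applies to /a/ (between /r/ and /b/: before a voiced consonant) → [aː].

[aː]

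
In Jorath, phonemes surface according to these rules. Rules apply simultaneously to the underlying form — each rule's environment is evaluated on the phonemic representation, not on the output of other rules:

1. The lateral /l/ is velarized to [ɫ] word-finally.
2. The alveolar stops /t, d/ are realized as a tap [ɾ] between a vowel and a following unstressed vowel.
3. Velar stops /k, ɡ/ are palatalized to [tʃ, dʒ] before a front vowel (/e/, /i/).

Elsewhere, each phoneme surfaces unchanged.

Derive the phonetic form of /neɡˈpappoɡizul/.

/ɡ/ — between /e/ and /p/; rule 3 does not apply here → [ɡ].
/ɡ/ meets the environment for rule 3 (before a front vowel) → [dʒ].
/l/ — word-final, word-finally — surfaces as [ɫ] (rule 1).

[neɡˈpappodʒizuɫ]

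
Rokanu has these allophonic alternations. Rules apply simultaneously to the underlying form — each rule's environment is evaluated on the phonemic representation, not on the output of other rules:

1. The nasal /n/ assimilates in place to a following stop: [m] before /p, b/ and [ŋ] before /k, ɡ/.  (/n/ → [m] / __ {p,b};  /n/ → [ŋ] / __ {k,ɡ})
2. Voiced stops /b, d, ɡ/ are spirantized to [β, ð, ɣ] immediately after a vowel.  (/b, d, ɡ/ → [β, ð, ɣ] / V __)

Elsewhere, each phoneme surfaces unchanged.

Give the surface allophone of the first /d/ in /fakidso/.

/d/ (between /i/ and /s/) occurs immediately after a vowel → [ð] by rule 2.

[ð]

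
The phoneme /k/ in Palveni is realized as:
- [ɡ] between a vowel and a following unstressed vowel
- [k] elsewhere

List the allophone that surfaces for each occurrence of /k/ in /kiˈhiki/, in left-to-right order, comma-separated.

[k], [ɡ]

Occurrence 1 (position 1): no conditioning environment matches → elsewhere allophone [k].
Occurrence 2 (position 5): between a vowel and a following unstressed vowel → [ɡ].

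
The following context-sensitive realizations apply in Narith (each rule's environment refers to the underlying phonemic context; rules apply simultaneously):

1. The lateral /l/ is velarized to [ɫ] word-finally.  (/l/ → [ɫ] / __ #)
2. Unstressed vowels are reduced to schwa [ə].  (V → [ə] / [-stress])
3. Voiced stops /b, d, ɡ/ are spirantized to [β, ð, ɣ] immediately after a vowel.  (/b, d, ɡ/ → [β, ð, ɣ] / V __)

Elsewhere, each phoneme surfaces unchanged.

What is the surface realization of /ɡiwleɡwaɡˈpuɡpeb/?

[ɡəwləɣwəɣˈpuɣpəβ]

/ɡ/ — word-initial; rule 3 does not apply here → [ɡ].
/i/ (between /ɡ/ and /w/) occurs in an unstressed syllable → [ə] by rule 2.
/w/ — not in any rule's target class → [w].
/l/ (between /w/ and /e/): rule 1 targets it, but not word-finally → unchanged [l].
/e/ (between /l/ and /ɡ/) occurs in an unstressed syllable → [ə] by rule 2.
/ɡ/ (between /e/ and /w/): immediately after a vowel, so rule 3 applies → [ɣ].
/w/ — not in any rule's target class → [w].
/a/ (between /w/ and /ɡ/) occurs in an unstressed syllable → [ə] by rule 2.
Rule 3 applies to /ɡ/ (between /a/ and /p/: immediately after a vowel) → [ɣ].
/p/ (between /ɡ/ and /u/) is unaffected → [p].
/u/ (between /p/ and /ɡ/): rule 2 targets it, but not in an unstressed syllable → unchanged [u].
/ɡ/ (between /u/ and /p/) occurs immediately after a vowel → [ɣ] by rule 3.
/p/ — not in any rule's target class → [p].
/e/ (between /p/ and /b/): in an unstressed syllable, so rule 2 applies → [ə].
Rule 3 applies to /b/ (word-final: immediately after a vowel) → [β].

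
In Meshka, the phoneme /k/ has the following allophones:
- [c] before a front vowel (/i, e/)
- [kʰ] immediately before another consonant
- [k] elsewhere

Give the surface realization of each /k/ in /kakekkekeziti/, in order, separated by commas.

Occurrence 1 (position 1): no conditioning environment matches → elsewhere allophone [k].
Occurrence 2 (position 3): before a front vowel (/i, e/) → [c].
Occurrence 3 (position 5): immediately before another consonant → [kʰ].
Occurrence 4 (position 6): before a front vowel (/i, e/) → [c].
Occurrence 5 (position 8): before a front vowel (/i, e/) → [c].

[k], [c], [kʰ], [c], [c]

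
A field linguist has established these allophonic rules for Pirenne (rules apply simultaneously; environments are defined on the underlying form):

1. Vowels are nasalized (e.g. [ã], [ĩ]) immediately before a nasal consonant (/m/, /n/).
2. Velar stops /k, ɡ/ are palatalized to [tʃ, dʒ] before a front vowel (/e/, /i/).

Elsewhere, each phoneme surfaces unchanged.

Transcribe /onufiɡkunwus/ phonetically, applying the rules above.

[õnufiɡkũnwus]

/o/ meets the environment for rule 1 (before a nasal consonant) → [õ].
/n/ — not in any rule's target class → [n].
/u/ (between /n/ and /f/) fails the environment for rule 1, so it stays [u].
/f/ (between /u/ and /i/) is unaffected → [f].
/i/ (between /f/ and /ɡ/) fails the environment for rule 1, so it stays [i].
/ɡ/ (between /i/ and /k/) is in the target of rule 2 but the environment (before a front vowel) is not met → [ɡ].
/k/ — between /ɡ/ and /u/; rule 2 does not apply here → [k].
/u/ meets the environment for rule 1 (before a nasal consonant) → [ũ].
/n/ stays [n].
/w/ — not in any rule's target class → [w].
/u/ (between /w/ and /s/): rule 1 targets it, but not before a nasal consonant → unchanged [u].
/s/ — not in any rule's target class → [s].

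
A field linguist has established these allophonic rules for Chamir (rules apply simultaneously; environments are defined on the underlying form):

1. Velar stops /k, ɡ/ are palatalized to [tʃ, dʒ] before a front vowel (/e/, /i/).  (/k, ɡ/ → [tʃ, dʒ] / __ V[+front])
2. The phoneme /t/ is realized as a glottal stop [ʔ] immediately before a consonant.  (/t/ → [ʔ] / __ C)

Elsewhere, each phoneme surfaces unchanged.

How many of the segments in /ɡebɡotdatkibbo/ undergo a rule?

Segments that undergo a rule: /ɡ/ → [dʒ] (rule 1); /t/ → [ʔ] (rule 2); /t/ → [ʔ] (rule 2); /k/ → [tʃ] (rule 1).
All other segments surface unchanged.

4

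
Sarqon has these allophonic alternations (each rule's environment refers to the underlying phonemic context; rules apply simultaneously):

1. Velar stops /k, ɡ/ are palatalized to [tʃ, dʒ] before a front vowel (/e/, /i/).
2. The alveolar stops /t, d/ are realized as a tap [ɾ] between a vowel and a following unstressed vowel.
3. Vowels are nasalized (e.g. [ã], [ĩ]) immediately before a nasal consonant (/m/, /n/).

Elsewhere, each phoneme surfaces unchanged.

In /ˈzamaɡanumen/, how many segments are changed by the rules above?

4

Segments that undergo a rule: /a/ → [ã] (rule 3); /a/ → [ã] (rule 3); /u/ → [ũ] (rule 3); /e/ → [ẽ] (rule 3).
All other segments surface unchanged.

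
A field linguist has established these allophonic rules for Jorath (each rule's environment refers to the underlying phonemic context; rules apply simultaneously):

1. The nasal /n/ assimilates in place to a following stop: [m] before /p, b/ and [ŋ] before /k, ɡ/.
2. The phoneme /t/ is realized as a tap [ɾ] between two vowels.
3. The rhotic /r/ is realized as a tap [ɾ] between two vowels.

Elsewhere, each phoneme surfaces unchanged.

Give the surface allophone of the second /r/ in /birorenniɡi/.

/r/ (between /o/ and /e/): between two vowels, so rule 3 applies → [ɾ].

[ɾ]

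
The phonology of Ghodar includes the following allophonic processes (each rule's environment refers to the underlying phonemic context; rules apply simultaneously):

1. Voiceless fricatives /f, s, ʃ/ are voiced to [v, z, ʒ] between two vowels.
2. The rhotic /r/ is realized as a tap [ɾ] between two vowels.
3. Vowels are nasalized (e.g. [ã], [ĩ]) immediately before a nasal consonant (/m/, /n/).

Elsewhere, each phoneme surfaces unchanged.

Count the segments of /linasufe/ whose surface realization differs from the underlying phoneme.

Segments that undergo a rule: /i/ → [ĩ] (rule 3); /s/ → [z] (rule 1); /f/ → [v] (rule 1).
All other segments surface unchanged.

3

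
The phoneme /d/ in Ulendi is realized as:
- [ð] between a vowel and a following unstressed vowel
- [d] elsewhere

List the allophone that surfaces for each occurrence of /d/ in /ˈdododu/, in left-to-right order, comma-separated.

Occurrence 1 (position 1): no conditioning environment matches → elsewhere allophone [d].
Occurrence 2 (position 3): between a vowel and a following unstressed vowel → [ð].
Occurrence 3 (position 5): between a vowel and a following unstressed vowel → [ð].

[d], [ð], [ð]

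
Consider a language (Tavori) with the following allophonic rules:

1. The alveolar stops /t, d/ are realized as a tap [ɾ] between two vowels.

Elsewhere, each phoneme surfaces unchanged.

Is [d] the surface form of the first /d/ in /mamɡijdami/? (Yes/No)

/d/ (between /j/ and /a/): rule 1 targets it, but not between two vowels → unchanged [d].
The actual realization is [d], which matches [d].

Yes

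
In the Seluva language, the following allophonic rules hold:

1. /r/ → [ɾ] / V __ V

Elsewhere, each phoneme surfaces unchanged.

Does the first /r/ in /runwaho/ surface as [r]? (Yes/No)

Yes

/r/ — word-initial; rule 1 does not apply here → [r].
The actual realization is [r], which matches [r].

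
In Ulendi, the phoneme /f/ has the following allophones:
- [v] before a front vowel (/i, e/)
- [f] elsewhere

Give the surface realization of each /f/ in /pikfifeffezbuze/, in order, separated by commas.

[v], [v], [f], [v]

Occurrence 1 (position 4): before a front vowel (/i, e/) → [v].
Occurrence 2 (position 6): before a front vowel (/i, e/) → [v].
Occurrence 3 (position 8): no conditioning environment matches → elsewhere allophone [f].
Occurrence 4 (position 9): before a front vowel (/i, e/) → [v].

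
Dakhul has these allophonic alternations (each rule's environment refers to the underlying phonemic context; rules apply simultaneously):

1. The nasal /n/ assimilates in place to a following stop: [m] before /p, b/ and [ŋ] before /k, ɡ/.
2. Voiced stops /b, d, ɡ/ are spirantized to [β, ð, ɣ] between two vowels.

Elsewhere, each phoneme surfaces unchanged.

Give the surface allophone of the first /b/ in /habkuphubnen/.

/b/ (between /a/ and /k/) fails the environment for rule 2, so it stays [b].

[b]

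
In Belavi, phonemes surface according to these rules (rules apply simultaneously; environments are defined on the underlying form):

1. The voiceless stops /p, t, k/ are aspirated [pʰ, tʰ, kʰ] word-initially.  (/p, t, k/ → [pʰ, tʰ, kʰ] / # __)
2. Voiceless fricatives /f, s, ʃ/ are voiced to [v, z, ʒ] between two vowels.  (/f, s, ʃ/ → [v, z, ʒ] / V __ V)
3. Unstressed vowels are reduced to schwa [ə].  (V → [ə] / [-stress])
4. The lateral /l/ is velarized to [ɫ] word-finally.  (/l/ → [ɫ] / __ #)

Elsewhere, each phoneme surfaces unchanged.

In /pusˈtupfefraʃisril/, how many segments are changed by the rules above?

8

Segments that undergo a rule: /p/ → [pʰ] (rule 1); /u/ → [ə] (rule 3); /e/ → [ə] (rule 3); /a/ → [ə] (rule 3); /ʃ/ → [ʒ] (rule 2); /i/ → [ə] (rule 3); /i/ → [ə] (rule 3); /l/ → [ɫ] (rule 4).
All other segments surface unchanged.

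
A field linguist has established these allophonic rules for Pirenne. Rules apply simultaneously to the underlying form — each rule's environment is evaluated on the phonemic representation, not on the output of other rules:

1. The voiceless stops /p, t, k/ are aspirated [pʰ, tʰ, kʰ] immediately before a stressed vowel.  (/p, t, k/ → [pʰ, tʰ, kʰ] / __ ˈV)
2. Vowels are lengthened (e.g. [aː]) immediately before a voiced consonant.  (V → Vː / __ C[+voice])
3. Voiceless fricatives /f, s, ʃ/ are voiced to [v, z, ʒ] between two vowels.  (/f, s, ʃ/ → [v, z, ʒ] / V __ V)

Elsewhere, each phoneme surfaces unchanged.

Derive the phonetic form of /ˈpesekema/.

[ˈpʰezekeːma]

/p/ — word-initial, immediately before a stressed vowel — surfaces as [pʰ] (rule 1).
/e/ — between /p/ and /s/; rule 2 does not apply here → [e].
Rule 3 applies to /s/ (between /e/ and /e/: between two vowels) → [z].
/e/ (between /s/ and /k/): rule 2 targets it, but not before a voiced consonant → unchanged [e].
/k/ (between /e/ and /e/) fails the environment for rule 1, so it stays [k].
Rule 2 applies to /e/ (between /k/ and /m/: before a voiced consonant) → [eː].
/m/ (between /e/ and /a/): no rule targets it → [m].
/a/ (word-final): rule 2 targets it, but not before a voiced consonant → unchanged [a].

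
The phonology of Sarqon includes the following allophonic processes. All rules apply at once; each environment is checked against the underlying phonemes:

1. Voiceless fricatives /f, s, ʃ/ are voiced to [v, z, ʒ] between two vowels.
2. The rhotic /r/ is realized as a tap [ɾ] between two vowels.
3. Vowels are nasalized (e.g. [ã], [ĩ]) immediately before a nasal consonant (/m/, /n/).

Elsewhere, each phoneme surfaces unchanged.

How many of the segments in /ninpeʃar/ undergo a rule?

Segments that undergo a rule: /i/ → [ĩ] (rule 3); /ʃ/ → [ʒ] (rule 1).
All other segments surface unchanged.

2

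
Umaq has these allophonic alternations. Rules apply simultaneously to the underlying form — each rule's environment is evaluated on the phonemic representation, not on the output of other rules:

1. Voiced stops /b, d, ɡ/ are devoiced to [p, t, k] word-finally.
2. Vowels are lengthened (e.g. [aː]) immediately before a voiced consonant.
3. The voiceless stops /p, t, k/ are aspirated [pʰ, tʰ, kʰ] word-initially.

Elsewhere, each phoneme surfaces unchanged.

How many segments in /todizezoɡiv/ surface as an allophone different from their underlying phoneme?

Segments that undergo a rule: /t/ → [tʰ] (rule 3); /o/ → [oː] (rule 2); /i/ → [iː] (rule 2); /e/ → [eː] (rule 2); /o/ → [oː] (rule 2); /i/ → [iː] (rule 2).
All other segments surface unchanged.

6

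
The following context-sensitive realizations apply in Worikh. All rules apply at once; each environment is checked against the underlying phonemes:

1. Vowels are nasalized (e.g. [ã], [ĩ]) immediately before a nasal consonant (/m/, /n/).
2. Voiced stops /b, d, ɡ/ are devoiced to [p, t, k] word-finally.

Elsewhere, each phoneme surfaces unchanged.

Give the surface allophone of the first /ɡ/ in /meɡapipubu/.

/ɡ/ (between /e/ and /a/) is in the target of rule 2 but the environment (word-finally) is not met → [ɡ].

[ɡ]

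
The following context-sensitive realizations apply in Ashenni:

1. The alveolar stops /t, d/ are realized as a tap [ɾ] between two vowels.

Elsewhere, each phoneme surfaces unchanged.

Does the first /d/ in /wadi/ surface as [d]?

No

Rule 1 applies to /d/ (between /a/ and /i/: between two vowels) → [ɾ].
The actual realization is [ɾ], not [d].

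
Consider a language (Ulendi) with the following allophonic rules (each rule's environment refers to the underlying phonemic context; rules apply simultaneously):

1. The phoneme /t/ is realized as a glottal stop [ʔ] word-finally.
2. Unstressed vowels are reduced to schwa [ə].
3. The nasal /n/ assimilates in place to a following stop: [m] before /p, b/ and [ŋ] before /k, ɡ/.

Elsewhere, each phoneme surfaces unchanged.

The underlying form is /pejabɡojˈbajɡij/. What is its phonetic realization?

/e/ — between /p/ and /j/, in an unstressed syllable — surfaces as [ə] (rule 2).
/a/ (between /j/ and /b/): in an unstressed syllable, so rule 2 applies → [ə].
/o/ — between /ɡ/ and /j/, in an unstressed syllable — surfaces as [ə] (rule 2).
/a/ (between /b/ and /j/) is in the target of rule 2 but the environment (in an unstressed syllable) is not met → [a].
/i/ (between /ɡ/ and /j/): in an unstressed syllable, so rule 2 applies → [ə].

[pəjəbɡəjˈbajɡəj]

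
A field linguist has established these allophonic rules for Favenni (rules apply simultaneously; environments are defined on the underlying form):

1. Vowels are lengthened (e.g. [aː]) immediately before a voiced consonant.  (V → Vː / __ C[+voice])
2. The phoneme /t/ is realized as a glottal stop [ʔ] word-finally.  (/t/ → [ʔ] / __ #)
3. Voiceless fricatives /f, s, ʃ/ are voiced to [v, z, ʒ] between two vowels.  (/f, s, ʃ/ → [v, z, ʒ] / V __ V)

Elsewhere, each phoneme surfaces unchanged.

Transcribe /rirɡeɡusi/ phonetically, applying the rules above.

[riːrɡeːɡuzi]

/r/ (word-initial): no rule targets it → [r].
Rule 1 applies to /i/ (between /r/ and /r/: before a voiced consonant) → [iː].
/r/ (between /i/ and /ɡ/): no rule targets it → [r].
/ɡ/ — not in any rule's target class → [ɡ].
Rule 1 applies to /e/ (between /ɡ/ and /ɡ/: before a voiced consonant) → [eː].
/ɡ/ stays [ɡ].
/u/ (between /ɡ/ and /s/) is in the target of rule 1 but the environment (before a voiced consonant) is not met → [u].
/s/ — between /u/ and /i/, between two vowels — surfaces as [z] (rule 3).
/i/ — word-final; rule 1 does not apply here → [i].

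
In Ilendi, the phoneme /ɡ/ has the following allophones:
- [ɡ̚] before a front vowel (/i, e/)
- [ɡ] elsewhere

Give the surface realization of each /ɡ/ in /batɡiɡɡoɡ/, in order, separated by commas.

[ɡ̚], [ɡ], [ɡ], [ɡ]

Occurrence 1 (position 4): before a front vowel (/i, e/) → [ɡ̚].
Occurrence 2 (position 6): no conditioning environment matches → elsewhere allophone [ɡ].
Occurrence 3 (position 7): no conditioning environment matches → elsewhere allophone [ɡ].
Occurrence 4 (position 9): no conditioning environment matches → elsewhere allophone [ɡ].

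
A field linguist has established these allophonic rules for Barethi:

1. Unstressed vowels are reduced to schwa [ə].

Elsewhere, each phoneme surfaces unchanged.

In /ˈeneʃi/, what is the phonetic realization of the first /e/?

/e/ (word-initial): rule 1 targets it, but not in an unstressed syllable → unchanged [e].

[e]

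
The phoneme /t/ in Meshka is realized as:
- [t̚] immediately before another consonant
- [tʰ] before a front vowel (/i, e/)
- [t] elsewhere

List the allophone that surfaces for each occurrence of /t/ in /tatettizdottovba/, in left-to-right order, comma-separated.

[t], [tʰ], [t̚], [tʰ], [t̚], [t]

Occurrence 1 (position 1): no conditioning environment matches → elsewhere allophone [t].
Occurrence 2 (position 3): before a front vowel (/i, e/) → [tʰ].
Occurrence 3 (position 5): immediately before another consonant → [t̚].
Occurrence 4 (position 6): before a front vowel (/i, e/) → [tʰ].
Occurrence 5 (position 11): immediately before another consonant → [t̚].
Occurrence 6 (position 12): no conditioning environment matches → elsewhere allophone [t].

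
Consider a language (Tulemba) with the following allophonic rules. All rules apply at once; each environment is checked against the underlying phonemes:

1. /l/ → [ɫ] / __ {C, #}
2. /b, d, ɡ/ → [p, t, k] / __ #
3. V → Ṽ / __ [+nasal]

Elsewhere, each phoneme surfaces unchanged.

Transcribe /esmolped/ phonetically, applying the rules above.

[esmoɫpet]

/e/ — word-initial; rule 3 does not apply here → [e].
/s/ stays [s].
/m/ (between /s/ and /o/) is unaffected → [m].
/o/ (between /m/ and /l/) fails the environment for rule 3, so it stays [o].
/l/ meets the environment for rule 1 (word-finally or immediately before a consonant) → [ɫ].
/p/ stays [p].
/e/ (between /p/ and /d/) is in the target of rule 3 but the environment (before a nasal consonant) is not met → [e].
Rule 2 applies to /d/ (word-final: word-finally) → [t].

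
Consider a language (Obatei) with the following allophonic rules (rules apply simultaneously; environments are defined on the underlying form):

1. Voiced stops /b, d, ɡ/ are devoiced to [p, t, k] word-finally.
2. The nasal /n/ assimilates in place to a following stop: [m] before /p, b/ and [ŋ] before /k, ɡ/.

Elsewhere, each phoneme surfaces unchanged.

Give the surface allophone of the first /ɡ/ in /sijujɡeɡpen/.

/ɡ/ (between /j/ and /e/): rule 1 targets it, but not word-finally → unchanged [ɡ].

[ɡ]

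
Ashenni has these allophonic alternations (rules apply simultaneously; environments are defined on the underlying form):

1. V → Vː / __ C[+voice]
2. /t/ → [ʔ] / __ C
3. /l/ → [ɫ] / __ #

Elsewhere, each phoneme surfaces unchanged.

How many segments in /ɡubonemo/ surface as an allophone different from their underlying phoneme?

Segments that undergo a rule: /u/ → [uː] (rule 1); /o/ → [oː] (rule 1); /e/ → [eː] (rule 1).
All other segments surface unchanged.

3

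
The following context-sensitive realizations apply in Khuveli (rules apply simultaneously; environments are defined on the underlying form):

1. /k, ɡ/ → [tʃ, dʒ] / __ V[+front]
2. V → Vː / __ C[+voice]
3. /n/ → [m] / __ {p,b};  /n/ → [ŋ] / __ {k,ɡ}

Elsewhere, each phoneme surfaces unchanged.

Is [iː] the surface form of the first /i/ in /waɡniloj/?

/i/ meets the environment for rule 2 (before a voiced consonant) → [iː].
The actual realization is [iː], which matches [iː].

Yes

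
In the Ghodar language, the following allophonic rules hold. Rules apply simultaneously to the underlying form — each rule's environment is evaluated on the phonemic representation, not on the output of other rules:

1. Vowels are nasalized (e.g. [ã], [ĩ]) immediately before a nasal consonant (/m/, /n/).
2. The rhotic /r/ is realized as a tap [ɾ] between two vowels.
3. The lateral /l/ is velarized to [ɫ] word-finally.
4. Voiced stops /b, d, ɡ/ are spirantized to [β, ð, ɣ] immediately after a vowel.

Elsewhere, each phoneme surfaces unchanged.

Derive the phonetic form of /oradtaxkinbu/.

/o/ — word-initial; rule 1 does not apply here → [o].
/r/ (between /o/ and /a/): between two vowels, so rule 2 applies → [ɾ].
/a/ — between /r/ and /d/; rule 1 does not apply here → [a].
/d/ (between /a/ and /t/): immediately after a vowel, so rule 4 applies → [ð].
/t/ — not in any rule's target class → [t].
/a/ — between /t/ and /x/; rule 1 does not apply here → [a].
/x/ (between /a/ and /k/): no rule targets it → [x].
/k/ stays [k].
/i/ (between /k/ and /n/) occurs before a nasal consonant → [ĩ] by rule 1.
/n/ (between /i/ and /b/) is unaffected → [n].
/b/ (between /n/ and /u/) fails the environment for rule 4, so it stays [b].
/u/ (word-final) is in the target of rule 1 but the environment (before a nasal consonant) is not met → [u].

[oɾaðtaxkĩnbu]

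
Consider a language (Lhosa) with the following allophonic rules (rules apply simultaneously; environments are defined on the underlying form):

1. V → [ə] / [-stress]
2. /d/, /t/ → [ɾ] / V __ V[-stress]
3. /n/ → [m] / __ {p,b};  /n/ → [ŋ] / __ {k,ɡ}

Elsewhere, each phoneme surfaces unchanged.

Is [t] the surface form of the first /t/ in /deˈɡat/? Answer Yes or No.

Yes

/t/ (word-final) fails the environment for rule 2, so it stays [t].
The actual realization is [t], which matches [t].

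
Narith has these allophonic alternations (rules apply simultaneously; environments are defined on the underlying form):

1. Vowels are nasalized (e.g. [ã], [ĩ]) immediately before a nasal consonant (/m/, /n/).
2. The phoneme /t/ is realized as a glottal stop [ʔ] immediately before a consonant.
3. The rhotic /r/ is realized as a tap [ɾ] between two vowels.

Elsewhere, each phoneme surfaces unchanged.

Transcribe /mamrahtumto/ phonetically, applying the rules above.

/m/ (word-initial) is unaffected → [m].
/a/ (between /m/ and /m/): before a nasal consonant, so rule 1 applies → [ã].
/m/ (between /a/ and /r/): no rule targets it → [m].
/r/ (between /m/ and /a/): rule 3 targets it, but not between two vowels → unchanged [r].
/a/ — between /r/ and /h/; rule 1 does not apply here → [a].
/h/ stays [h].
/t/ (between /h/ and /u/) is in the target of rule 2 but the environment (immediately before a consonant) is not met → [t].
/u/ meets the environment for rule 1 (before a nasal consonant) → [ũ].
/m/ stays [m].
/t/ (between /m/ and /o/) fails the environment for rule 2, so it stays [t].
/o/ — word-final; rule 1 does not apply here → [o].

[mãmrahtũmto]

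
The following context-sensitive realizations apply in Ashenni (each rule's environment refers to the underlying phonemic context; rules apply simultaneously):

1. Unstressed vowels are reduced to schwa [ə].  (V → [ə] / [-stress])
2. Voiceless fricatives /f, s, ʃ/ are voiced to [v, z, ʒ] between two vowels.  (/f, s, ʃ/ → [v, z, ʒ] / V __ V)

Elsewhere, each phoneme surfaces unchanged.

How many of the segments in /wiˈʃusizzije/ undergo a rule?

Segments that undergo a rule: /i/ → [ə] (rule 1); /ʃ/ → [ʒ] (rule 2); /s/ → [z] (rule 2); /i/ → [ə] (rule 1); /i/ → [ə] (rule 1); /e/ → [ə] (rule 1).
All other segments surface unchanged.

6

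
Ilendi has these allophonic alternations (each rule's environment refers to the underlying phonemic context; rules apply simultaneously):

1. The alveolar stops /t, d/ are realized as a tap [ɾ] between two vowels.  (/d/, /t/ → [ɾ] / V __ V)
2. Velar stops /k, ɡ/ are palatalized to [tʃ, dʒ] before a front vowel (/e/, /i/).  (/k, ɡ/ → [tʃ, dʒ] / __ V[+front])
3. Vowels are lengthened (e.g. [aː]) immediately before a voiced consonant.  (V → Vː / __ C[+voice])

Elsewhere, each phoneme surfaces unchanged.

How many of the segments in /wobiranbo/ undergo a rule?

3

Segments that undergo a rule: /o/ → [oː] (rule 3); /i/ → [iː] (rule 3); /a/ → [aː] (rule 3).
All other segments surface unchanged.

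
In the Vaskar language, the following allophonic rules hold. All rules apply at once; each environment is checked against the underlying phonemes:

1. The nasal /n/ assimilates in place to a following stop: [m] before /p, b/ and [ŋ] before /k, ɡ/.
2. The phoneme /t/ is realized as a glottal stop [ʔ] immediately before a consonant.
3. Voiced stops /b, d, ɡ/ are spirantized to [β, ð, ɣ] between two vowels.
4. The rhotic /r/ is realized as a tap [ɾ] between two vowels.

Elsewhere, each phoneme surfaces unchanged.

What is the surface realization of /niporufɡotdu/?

[nipoɾufɡoʔdu]

/n/ — word-initial; rule 1 does not apply here → [n].
/i/ (between /n/ and /p/) is unaffected → [i].
/p/ (between /i/ and /o/): no rule targets it → [p].
/o/ stays [o].
/r/ (between /o/ and /u/) occurs between two vowels → [ɾ] by rule 4.
/u/ (between /r/ and /f/) is unaffected → [u].
/f/ (between /u/ and /ɡ/) is unaffected → [f].
/ɡ/ (between /f/ and /o/) fails the environment for rule 3, so it stays [ɡ].
/o/ stays [o].
/t/ (between /o/ and /d/): immediately before a consonant, so rule 2 applies → [ʔ].
/d/ (between /t/ and /u/) fails the environment for rule 3, so it stays [d].
/u/ — not in any rule's target class → [u].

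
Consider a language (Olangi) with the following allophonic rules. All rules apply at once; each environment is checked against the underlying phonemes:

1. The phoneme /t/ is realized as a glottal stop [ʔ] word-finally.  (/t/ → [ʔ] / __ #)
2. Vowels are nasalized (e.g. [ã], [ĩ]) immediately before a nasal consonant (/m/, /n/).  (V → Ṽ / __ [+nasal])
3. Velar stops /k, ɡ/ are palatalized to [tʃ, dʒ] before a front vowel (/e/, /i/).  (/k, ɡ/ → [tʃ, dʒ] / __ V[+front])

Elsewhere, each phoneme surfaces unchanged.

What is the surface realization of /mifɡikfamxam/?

/m/ (word-initial) is unaffected → [m].
/i/ (between /m/ and /f/) is in the target of rule 2 but the environment (before a nasal consonant) is not met → [i].
/f/ (between /i/ and /ɡ/) is unaffected → [f].
/ɡ/ — between /f/ and /i/, before a front vowel — surfaces as [dʒ] (rule 3).
/i/ (between /ɡ/ and /k/): rule 2 targets it, but not before a nasal consonant → unchanged [i].
/k/ — between /i/ and /f/; rule 3 does not apply here → [k].
/f/ stays [f].
Rule 2 applies to /a/ (between /f/ and /m/: before a nasal consonant) → [ã].
/m/ (between /a/ and /x/): no rule targets it → [m].
/x/ (between /m/ and /a/): no rule targets it → [x].
/a/ (between /x/ and /m/): before a nasal consonant, so rule 2 applies → [ã].
/m/ (word-final): no rule targets it → [m].

[mifdʒikfãmxãm]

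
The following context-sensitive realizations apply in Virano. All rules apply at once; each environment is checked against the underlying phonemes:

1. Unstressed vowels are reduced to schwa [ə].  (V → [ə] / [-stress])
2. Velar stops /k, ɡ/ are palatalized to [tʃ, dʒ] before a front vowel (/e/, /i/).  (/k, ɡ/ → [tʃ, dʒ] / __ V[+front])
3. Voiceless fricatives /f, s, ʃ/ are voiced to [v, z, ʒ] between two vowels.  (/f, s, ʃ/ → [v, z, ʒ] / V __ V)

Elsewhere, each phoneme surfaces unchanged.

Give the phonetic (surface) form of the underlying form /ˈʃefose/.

/ʃ/ — word-initial; rule 3 does not apply here → [ʃ].
/e/ — between /ʃ/ and /f/; rule 1 does not apply here → [e].
/f/ — between /e/ and /o/, between two vowels — surfaces as [v] (rule 3).
/o/ meets the environment for rule 1 (in an unstressed syllable) → [ə].
/s/ (between /o/ and /e/) occurs between two vowels → [z] by rule 3.
/e/ meets the environment for rule 1 (in an unstressed syllable) → [ə].

[ˈʃevəzə]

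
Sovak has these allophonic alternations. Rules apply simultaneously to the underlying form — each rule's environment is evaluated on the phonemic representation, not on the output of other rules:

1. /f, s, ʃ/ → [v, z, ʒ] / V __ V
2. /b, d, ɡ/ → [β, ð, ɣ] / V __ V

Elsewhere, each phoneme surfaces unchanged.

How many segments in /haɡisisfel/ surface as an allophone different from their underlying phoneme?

Segments that undergo a rule: /ɡ/ → [ɣ] (rule 2); /s/ → [z] (rule 1).
All other segments surface unchanged.

2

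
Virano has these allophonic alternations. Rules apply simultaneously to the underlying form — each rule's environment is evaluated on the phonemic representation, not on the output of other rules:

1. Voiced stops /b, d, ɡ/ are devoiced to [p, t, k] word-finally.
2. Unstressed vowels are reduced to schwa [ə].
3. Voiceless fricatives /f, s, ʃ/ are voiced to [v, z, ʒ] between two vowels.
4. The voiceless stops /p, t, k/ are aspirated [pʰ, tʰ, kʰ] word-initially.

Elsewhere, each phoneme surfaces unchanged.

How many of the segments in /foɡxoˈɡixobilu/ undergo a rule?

Segments that undergo a rule: /o/ → [ə] (rule 2); /o/ → [ə] (rule 2); /o/ → [ə] (rule 2); /i/ → [ə] (rule 2); /u/ → [ə] (rule 2).
All other segments surface unchanged.

5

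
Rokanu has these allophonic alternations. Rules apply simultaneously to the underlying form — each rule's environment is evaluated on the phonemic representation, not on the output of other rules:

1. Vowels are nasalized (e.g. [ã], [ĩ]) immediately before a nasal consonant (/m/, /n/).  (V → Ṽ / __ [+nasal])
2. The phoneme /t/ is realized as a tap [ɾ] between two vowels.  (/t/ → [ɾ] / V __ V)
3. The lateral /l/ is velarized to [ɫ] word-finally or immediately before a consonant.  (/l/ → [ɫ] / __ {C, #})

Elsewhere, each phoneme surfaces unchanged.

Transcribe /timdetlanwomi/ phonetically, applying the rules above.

[tĩmdetlãnwõmi]

/t/ (word-initial): rule 2 targets it, but not between two vowels → unchanged [t].
/i/ (between /t/ and /m/) occurs before a nasal consonant → [ĩ] by rule 1.
/m/ stays [m].
/d/ (between /m/ and /e/): no rule targets it → [d].
/e/ (between /d/ and /t/): rule 1 targets it, but not before a nasal consonant → unchanged [e].
/t/ (between /e/ and /l/): rule 2 targets it, but not between two vowels → unchanged [t].
/l/ (between /t/ and /a/): rule 3 targets it, but not word-finally or immediately before a consonant → unchanged [l].
/a/ meets the environment for rule 1 (before a nasal consonant) → [ã].
/n/ (between /a/ and /w/) is unaffected → [n].
/w/ (between /n/ and /o/): no rule targets it → [w].
Rule 1 applies to /o/ (between /w/ and /m/: before a nasal consonant) → [õ].
/m/ stays [m].
/i/ (word-final): rule 1 targets it, but not before a nasal consonant → unchanged [i].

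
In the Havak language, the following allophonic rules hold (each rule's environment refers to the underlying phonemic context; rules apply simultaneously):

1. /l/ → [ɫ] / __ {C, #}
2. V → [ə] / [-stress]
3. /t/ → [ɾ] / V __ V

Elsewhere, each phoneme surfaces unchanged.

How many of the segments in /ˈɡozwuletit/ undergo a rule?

4

Segments that undergo a rule: /u/ → [ə] (rule 2); /e/ → [ə] (rule 2); /t/ → [ɾ] (rule 3); /i/ → [ə] (rule 2).
All other segments surface unchanged.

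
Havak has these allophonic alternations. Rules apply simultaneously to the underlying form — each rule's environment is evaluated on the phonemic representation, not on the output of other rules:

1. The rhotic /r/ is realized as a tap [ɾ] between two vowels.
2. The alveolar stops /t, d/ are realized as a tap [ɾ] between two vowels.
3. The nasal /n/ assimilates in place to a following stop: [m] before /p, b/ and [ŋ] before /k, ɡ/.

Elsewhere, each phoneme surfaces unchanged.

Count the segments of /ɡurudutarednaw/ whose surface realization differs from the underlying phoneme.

Segments that undergo a rule: /r/ → [ɾ] (rule 1); /d/ → [ɾ] (rule 2); /t/ → [ɾ] (rule 2); /r/ → [ɾ] (rule 1).
All other segments surface unchanged.

4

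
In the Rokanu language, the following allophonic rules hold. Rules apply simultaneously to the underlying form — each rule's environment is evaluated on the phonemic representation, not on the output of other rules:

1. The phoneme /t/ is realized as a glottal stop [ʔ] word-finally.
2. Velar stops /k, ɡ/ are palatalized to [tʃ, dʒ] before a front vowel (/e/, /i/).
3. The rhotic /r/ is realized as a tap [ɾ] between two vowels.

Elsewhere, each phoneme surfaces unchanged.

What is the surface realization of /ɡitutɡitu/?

[dʒitutdʒitu]

/ɡ/ (word-initial) occurs before a front vowel → [dʒ] by rule 2.
/i/ — not in any rule's target class → [i].
/t/ (between /i/ and /u/) is in the target of rule 1 but the environment (word-finally) is not met → [t].
/u/ stays [u].
/t/ (between /u/ and /ɡ/): rule 1 targets it, but not word-finally → unchanged [t].
Rule 2 applies to /ɡ/ (between /t/ and /i/: before a front vowel) → [dʒ].
/i/ (between /ɡ/ and /t/) is unaffected → [i].
/t/ (between /i/ and /u/) fails the environment for rule 1, so it stays [t].
/u/ stays [u].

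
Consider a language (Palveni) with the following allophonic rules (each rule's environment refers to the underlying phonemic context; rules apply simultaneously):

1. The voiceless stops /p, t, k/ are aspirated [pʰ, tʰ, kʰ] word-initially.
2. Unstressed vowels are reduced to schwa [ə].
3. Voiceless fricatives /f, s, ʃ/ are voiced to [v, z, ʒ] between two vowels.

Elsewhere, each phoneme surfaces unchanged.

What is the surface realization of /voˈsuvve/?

/v/ (word-initial) is unaffected → [v].
Rule 2 applies to /o/ (between /v/ and /s/: in an unstressed syllable) → [ə].
/s/ — between /o/ and /u/, between two vowels — surfaces as [z] (rule 3).
/u/ (between /s/ and /v/) fails the environment for rule 2, so it stays [u].
/v/ — not in any rule's target class → [v].
/v/ (between /v/ and /e/) is unaffected → [v].
/e/ — word-final, in an unstressed syllable — surfaces as [ə] (rule 2).

[vəˈzuvvə]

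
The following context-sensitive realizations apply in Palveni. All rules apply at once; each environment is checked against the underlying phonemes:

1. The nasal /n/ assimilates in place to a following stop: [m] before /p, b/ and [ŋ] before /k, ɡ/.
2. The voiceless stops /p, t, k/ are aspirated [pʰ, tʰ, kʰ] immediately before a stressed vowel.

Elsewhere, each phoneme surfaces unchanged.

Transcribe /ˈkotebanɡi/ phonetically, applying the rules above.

[ˈkʰotebaŋɡi]

Rule 2 applies to /k/ (word-initial: immediately before a stressed vowel) → [kʰ].
/t/ — between /o/ and /e/; rule 2 does not apply here → [t].
/n/ meets the environment for rule 1 (before a labial or velar stop) → [ŋ].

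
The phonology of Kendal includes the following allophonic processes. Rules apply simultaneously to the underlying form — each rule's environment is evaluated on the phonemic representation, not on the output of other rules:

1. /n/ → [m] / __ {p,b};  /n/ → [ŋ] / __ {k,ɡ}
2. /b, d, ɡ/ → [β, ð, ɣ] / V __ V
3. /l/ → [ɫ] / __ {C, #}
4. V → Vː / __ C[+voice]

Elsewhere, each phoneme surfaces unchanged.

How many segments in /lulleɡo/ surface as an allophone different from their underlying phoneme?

4

Segments that undergo a rule: /u/ → [uː] (rule 4); /l/ → [ɫ] (rule 3); /e/ → [eː] (rule 4); /ɡ/ → [ɣ] (rule 2).
All other segments surface unchanged.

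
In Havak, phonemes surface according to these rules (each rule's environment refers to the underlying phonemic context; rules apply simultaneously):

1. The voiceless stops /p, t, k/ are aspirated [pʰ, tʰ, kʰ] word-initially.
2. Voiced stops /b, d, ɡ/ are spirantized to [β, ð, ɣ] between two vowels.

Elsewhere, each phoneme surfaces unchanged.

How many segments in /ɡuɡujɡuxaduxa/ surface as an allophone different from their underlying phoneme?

2

Segments that undergo a rule: /ɡ/ → [ɣ] (rule 2); /d/ → [ð] (rule 2).
All other segments surface unchanged.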